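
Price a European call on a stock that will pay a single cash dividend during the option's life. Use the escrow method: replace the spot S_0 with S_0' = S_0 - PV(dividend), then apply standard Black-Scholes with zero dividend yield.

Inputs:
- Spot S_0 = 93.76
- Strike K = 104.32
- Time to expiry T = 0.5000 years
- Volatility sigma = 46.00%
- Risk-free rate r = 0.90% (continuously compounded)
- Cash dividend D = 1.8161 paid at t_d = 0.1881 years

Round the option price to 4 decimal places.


PV(D) = D * exp(-r * t_d) = 1.8161 * 0.99830853 = 1.81302813
S_0' = S_0 - PV(D) = 93.7600 - 1.81302813 = 91.94697187
d1 = (ln(S_0'/K) + (r + sigma^2/2)*T) / (sigma*sqrt(T)) = -0.21167420
d2 = d1 - sigma*sqrt(T) = -0.53694332
exp(-rT) = 0.99551011
N(d1) = 0.41618061; N(d2) = 0.29565338
C = S_0' * N(d1) - K * exp(-rT) * N(d2) = 91.94697187 * 0.41618061 - 104.3200 * 0.99551011 * 0.29565338 = 7.5625

Answer: Price = 7.5625


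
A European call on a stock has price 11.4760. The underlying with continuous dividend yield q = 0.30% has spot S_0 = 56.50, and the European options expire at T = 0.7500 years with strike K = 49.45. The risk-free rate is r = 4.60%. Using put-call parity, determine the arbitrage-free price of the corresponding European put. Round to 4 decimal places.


Put-call parity: C - P = S_0 * exp(-qT) - K * exp(-rT).
S_0 * exp(-qT) = 56.5000 * 0.99775253 = 56.37301791
K * exp(-rT) = 49.4500 * 0.96608834 = 47.77306840
P = C - S*exp(-qT) + K*exp(-rT)
P = 11.4760 - 56.37301791 + 47.77306840 = 2.8761

Answer: Put price = 2.8761


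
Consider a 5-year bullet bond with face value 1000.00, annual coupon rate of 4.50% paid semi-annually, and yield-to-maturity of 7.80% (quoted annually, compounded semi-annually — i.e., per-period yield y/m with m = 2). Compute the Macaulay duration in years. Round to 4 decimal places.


Coupon per period c = face * coupon_rate / m = 22.500000
Periods per year m = 2; per-period yield y/m = 0.039000
Number of cashflows N = 10
Cashflows (t years, CF_t, discount factor 1/(1+y/m)^(m*t), PV):
  t = 0.5000: CF_t = 22.500000, DF = 0.962464, PV = 21.655438
  t = 1.0000: CF_t = 22.500000, DF = 0.926337, PV = 20.842577
  t = 1.5000: CF_t = 22.500000, DF = 0.891566, PV = 20.060228
  t = 2.0000: CF_t = 22.500000, DF = 0.858100, PV = 19.307246
  t = 2.5000: CF_t = 22.500000, DF = 0.825890, PV = 18.582527
  t = 3.0000: CF_t = 22.500000, DF = 0.794889, PV = 17.885012
  t = 3.5000: CF_t = 22.500000, DF = 0.765052, PV = 17.213678
  t = 4.0000: CF_t = 22.500000, DF = 0.736335, PV = 16.567544
  t = 4.5000: CF_t = 22.500000, DF = 0.708696, PV = 15.945663
  t = 5.0000: CF_t = 1022.500000, DF = 0.682094, PV = 697.441589
Price P = sum_t PV_t = 865.501504
Macaulay numerator sum_t t * PV_t:
  t * PV_t at t = 0.5000: 10.827719
  t * PV_t at t = 1.0000: 20.842577
  t * PV_t at t = 1.5000: 30.090343
  t * PV_t at t = 2.0000: 38.614492
  t * PV_t at t = 2.5000: 46.456318
  t * PV_t at t = 3.0000: 53.655036
  t * PV_t at t = 3.5000: 60.247874
  t * PV_t at t = 4.0000: 66.270177
  t * PV_t at t = 4.5000: 71.755485
  t * PV_t at t = 5.0000: 3487.207945
Macaulay duration D = (sum_t t * PV_t) / P = 3885.967966 / 865.501504 = 4.489845

Answer: Macaulay duration = 4.4898 years


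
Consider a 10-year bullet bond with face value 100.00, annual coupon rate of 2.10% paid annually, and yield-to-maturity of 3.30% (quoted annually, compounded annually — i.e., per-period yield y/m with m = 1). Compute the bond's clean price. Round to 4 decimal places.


Answer: Price = 89.9187

Derivation:
Coupon per period c = face * coupon_rate / m = 2.100000
Periods per year m = 1; per-period yield y/m = 0.033000
Number of cashflows N = 10
Cashflows (t years, CF_t, discount factor 1/(1+y/m)^(m*t), PV):
  t = 1.0000: CF_t = 2.100000, DF = 0.968054, PV = 2.032914
  t = 2.0000: CF_t = 2.100000, DF = 0.937129, PV = 1.967971
  t = 3.0000: CF_t = 2.100000, DF = 0.907192, PV = 1.905102
  t = 4.0000: CF_t = 2.100000, DF = 0.878211, PV = 1.844242
  t = 5.0000: CF_t = 2.100000, DF = 0.850156, PV = 1.785327
  t = 6.0000: CF_t = 2.100000, DF = 0.822997, PV = 1.728293
  t = 7.0000: CF_t = 2.100000, DF = 0.796705, PV = 1.673081
  t = 8.0000: CF_t = 2.100000, DF = 0.771254, PV = 1.619633
  t = 9.0000: CF_t = 2.100000, DF = 0.746616, PV = 1.567893
  t = 10.0000: CF_t = 102.100000, DF = 0.722764, PV = 73.794251
Price P = sum_t PV_t = 89.918707


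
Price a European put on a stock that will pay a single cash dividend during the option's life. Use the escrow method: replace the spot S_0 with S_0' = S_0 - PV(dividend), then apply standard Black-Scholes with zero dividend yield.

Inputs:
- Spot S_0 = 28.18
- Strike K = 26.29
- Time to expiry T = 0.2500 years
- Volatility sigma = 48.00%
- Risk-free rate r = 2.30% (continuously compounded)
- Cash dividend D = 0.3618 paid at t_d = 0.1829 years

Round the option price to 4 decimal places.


PV(D) = D * exp(-r * t_d) = 0.3618 * 0.99580214 = 0.36028121
S_0' = S_0 - PV(D) = 28.1800 - 0.36028121 = 27.81971879
d1 = (ln(S_0'/K) + (r + sigma^2/2)*T) / (sigma*sqrt(T)) = 0.37961016
d2 = d1 - sigma*sqrt(T) = 0.13961016
exp(-rT) = 0.99426650
N(-d1) = 0.35211741; N(-d2) = 0.44448400
P = K * exp(-rT) * N(-d2) - S_0' * N(-d1) = 26.2900 * 0.99426650 * 0.44448400 - 27.81971879 * 0.35211741 = 1.8227

Answer: Price = 1.8227


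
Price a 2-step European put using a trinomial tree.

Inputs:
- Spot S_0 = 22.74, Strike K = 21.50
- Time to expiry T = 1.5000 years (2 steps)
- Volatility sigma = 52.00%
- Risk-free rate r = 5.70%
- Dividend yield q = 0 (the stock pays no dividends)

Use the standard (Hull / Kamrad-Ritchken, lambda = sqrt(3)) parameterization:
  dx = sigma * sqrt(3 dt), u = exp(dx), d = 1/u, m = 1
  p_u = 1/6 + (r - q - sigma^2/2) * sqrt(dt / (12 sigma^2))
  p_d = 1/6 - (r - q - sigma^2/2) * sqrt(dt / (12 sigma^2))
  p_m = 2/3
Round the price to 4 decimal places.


dt = T/N = 0.750000; dx = sigma*sqrt(3*dt) = 0.780000
u = exp(dx) = 2.181472; d = 1/u = 0.458406
p_u = 0.129071, p_m = 0.666667, p_d = 0.204263
Discount per step: exp(-r*dt) = 0.958151
Stock lattice S(k, j) with j the centered position index:
  k=0: S(0,+0) = 22.7400
  k=1: S(1,-1) = 10.4242; S(1,+0) = 22.7400; S(1,+1) = 49.6067
  k=2: S(2,-2) = 4.7785; S(2,-1) = 10.4242; S(2,+0) = 22.7400; S(2,+1) = 49.6067; S(2,+2) = 108.2156
Terminal payoffs V(N, j) = max(K - S_T, 0):
  V(2,-2) = 16.721506; V(2,-1) = 11.075847; V(2,+0) = 0.000000; V(2,+1) = 0.000000; V(2,+2) = 0.000000
Backward induction: V(k, j) = exp(-r*dt) * [p_u * V(k+1, j+1) + p_m * V(k+1, j) + p_d * V(k+1, j-1)]
  V(1,-1) = exp(-r*dt) * [p_u*0.000000 + p_m*11.075847 + p_d*16.721506] = 10.347532
  V(1,+0) = exp(-r*dt) * [p_u*0.000000 + p_m*0.000000 + p_d*11.075847] = 2.167705
  V(1,+1) = exp(-r*dt) * [p_u*0.000000 + p_m*0.000000 + p_d*0.000000] = 0.000000
  V(0,+0) = exp(-r*dt) * [p_u*0.000000 + p_m*2.167705 + p_d*10.347532] = 3.409822

Answer: Price = V(0,0) = 3.4098


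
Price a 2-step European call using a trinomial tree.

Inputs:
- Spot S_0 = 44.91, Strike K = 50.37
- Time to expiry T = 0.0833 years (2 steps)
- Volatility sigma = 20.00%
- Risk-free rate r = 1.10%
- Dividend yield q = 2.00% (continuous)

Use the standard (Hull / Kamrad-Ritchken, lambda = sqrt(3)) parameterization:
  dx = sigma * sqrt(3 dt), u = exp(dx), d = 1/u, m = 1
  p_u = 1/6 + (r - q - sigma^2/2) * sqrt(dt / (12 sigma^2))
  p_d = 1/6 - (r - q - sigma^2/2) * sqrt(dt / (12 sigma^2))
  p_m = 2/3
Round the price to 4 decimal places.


dt = T/N = 0.041650; dx = sigma*sqrt(3*dt) = 0.070697
u = exp(dx) = 1.073255; d = 1/u = 0.931745
p_u = 0.158124, p_m = 0.666667, p_d = 0.175209
Discount per step: exp(-r*dt) = 0.999542
Stock lattice S(k, j) with j the centered position index:
  k=0: S(0,+0) = 44.9100
  k=1: S(1,-1) = 41.8447; S(1,+0) = 44.9100; S(1,+1) = 48.1999
  k=2: S(2,-2) = 38.9885; S(2,-1) = 41.8447; S(2,+0) = 44.9100; S(2,+1) = 48.1999; S(2,+2) = 51.7308
Terminal payoffs V(N, j) = max(S_T - K, 0):
  V(2,-2) = 0.000000; V(2,-1) = 0.000000; V(2,+0) = 0.000000; V(2,+1) = 0.000000; V(2,+2) = 1.360811
Backward induction: V(k, j) = exp(-r*dt) * [p_u * V(k+1, j+1) + p_m * V(k+1, j) + p_d * V(k+1, j-1)]
  V(1,-1) = exp(-r*dt) * [p_u*0.000000 + p_m*0.000000 + p_d*0.000000] = 0.000000
  V(1,+0) = exp(-r*dt) * [p_u*0.000000 + p_m*0.000000 + p_d*0.000000] = 0.000000
  V(1,+1) = exp(-r*dt) * [p_u*1.360811 + p_m*0.000000 + p_d*0.000000] = 0.215079
  V(0,+0) = exp(-r*dt) * [p_u*0.215079 + p_m*0.000000 + p_d*0.000000] = 0.033994

Answer: Price = V(0,0) = 0.0340


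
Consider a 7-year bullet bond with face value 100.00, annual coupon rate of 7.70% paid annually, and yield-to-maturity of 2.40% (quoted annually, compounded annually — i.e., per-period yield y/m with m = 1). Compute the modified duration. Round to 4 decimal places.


Coupon per period c = face * coupon_rate / m = 7.700000
Periods per year m = 1; per-period yield y/m = 0.024000
Number of cashflows N = 7
Cashflows (t years, CF_t, discount factor 1/(1+y/m)^(m*t), PV):
  t = 1.0000: CF_t = 7.700000, DF = 0.976562, PV = 7.519531
  t = 2.0000: CF_t = 7.700000, DF = 0.953674, PV = 7.343292
  t = 3.0000: CF_t = 7.700000, DF = 0.931323, PV = 7.171184
  t = 4.0000: CF_t = 7.700000, DF = 0.909495, PV = 7.003109
  t = 5.0000: CF_t = 7.700000, DF = 0.888178, PV = 6.838974
  t = 6.0000: CF_t = 7.700000, DF = 0.867362, PV = 6.678685
  t = 7.0000: CF_t = 107.700000, DF = 0.847033, PV = 91.225448
Price P = sum_t PV_t = 133.780224
First compute Macaulay numerator sum_t t * PV_t:
  t * PV_t at t = 1.0000: 7.519531
  t * PV_t at t = 2.0000: 14.686584
  t * PV_t at t = 3.0000: 21.513551
  t * PV_t at t = 4.0000: 28.012437
  t * PV_t at t = 5.0000: 34.194869
  t * PV_t at t = 6.0000: 40.072112
  t * PV_t at t = 7.0000: 638.578139
Macaulay duration D = 784.577224 / 133.780224 = 5.864673
Modified duration = D / (1 + y/m) = 5.864673 / (1 + 0.024000) = 5.727219

Answer: Modified duration = 5.7272


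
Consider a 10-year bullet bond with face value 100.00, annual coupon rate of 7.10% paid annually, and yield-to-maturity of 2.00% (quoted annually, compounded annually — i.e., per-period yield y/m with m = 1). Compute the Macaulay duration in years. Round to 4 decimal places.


Coupon per period c = face * coupon_rate / m = 7.100000
Periods per year m = 1; per-period yield y/m = 0.020000
Number of cashflows N = 10
Cashflows (t years, CF_t, discount factor 1/(1+y/m)^(m*t), PV):
  t = 1.0000: CF_t = 7.100000, DF = 0.980392, PV = 6.960784
  t = 2.0000: CF_t = 7.100000, DF = 0.961169, PV = 6.824298
  t = 3.0000: CF_t = 7.100000, DF = 0.942322, PV = 6.690489
  t = 4.0000: CF_t = 7.100000, DF = 0.923845, PV = 6.559303
  t = 5.0000: CF_t = 7.100000, DF = 0.905731, PV = 6.430689
  t = 6.0000: CF_t = 7.100000, DF = 0.887971, PV = 6.304597
  t = 7.0000: CF_t = 7.100000, DF = 0.870560, PV = 6.180977
  t = 8.0000: CF_t = 7.100000, DF = 0.853490, PV = 6.059782
  t = 9.0000: CF_t = 7.100000, DF = 0.836755, PV = 5.940962
  t = 10.0000: CF_t = 107.100000, DF = 0.820348, PV = 87.859303
Price P = sum_t PV_t = 145.811184
Macaulay numerator sum_t t * PV_t:
  t * PV_t at t = 1.0000: 6.960784
  t * PV_t at t = 2.0000: 13.648597
  t * PV_t at t = 3.0000: 20.071466
  t * PV_t at t = 4.0000: 26.237210
  t * PV_t at t = 5.0000: 32.153444
  t * PV_t at t = 6.0000: 37.827581
  t * PV_t at t = 7.0000: 43.266841
  t * PV_t at t = 8.0000: 48.478253
  t * PV_t at t = 9.0000: 53.468661
  t * PV_t at t = 10.0000: 878.593029
Macaulay duration D = (sum_t t * PV_t) / P = 1160.705866 / 145.811184 = 7.960335

Answer: Macaulay duration = 7.9603 years


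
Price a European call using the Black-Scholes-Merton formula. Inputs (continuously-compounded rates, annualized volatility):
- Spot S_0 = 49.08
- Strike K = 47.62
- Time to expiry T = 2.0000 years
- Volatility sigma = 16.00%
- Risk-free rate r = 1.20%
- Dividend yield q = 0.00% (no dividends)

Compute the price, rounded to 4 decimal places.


d1 = (ln(S/K) + (r - q + 0.5*sigma^2) * T) / (sigma * sqrt(T)) = 0.35266411
d2 = d1 - sigma * sqrt(T) = 0.12638994
exp(-rT) = 0.97628571; exp(-qT) = 1.00000000
C = S_0 * exp(-qT) * N(d1) - K * exp(-rT) * N(d2)
N(d1) = 0.63782987; N(d2) = 0.55028837
C = 49.0800 * 1.00000000 * 0.63782987 - 47.6200 * 0.97628571 * 0.55028837 = 5.7214

Answer: Price = 5.7214


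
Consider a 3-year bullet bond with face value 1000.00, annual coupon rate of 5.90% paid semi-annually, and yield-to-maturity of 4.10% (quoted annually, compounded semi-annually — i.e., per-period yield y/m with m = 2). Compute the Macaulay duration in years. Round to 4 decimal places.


Answer: Macaulay duration = 2.7990 years

Derivation:
Coupon per period c = face * coupon_rate / m = 29.500000
Periods per year m = 2; per-period yield y/m = 0.020500
Number of cashflows N = 6
Cashflows (t years, CF_t, discount factor 1/(1+y/m)^(m*t), PV):
  t = 0.5000: CF_t = 29.500000, DF = 0.979912, PV = 28.907398
  t = 1.0000: CF_t = 29.500000, DF = 0.960227, PV = 28.326701
  t = 1.5000: CF_t = 29.500000, DF = 0.940938, PV = 27.757669
  t = 2.0000: CF_t = 29.500000, DF = 0.922036, PV = 27.200067
  t = 2.5000: CF_t = 29.500000, DF = 0.903514, PV = 26.653667
  t = 3.0000: CF_t = 1029.500000, DF = 0.885364, PV = 911.482420
Price P = sum_t PV_t = 1050.327922
Macaulay numerator sum_t t * PV_t:
  t * PV_t at t = 0.5000: 14.453699
  t * PV_t at t = 1.0000: 28.326701
  t * PV_t at t = 1.5000: 41.636503
  t * PV_t at t = 2.0000: 54.400135
  t * PV_t at t = 2.5000: 66.634168
  t * PV_t at t = 3.0000: 2734.447260
Macaulay duration D = (sum_t t * PV_t) / P = 2939.898466 / 1050.327922 = 2.799029


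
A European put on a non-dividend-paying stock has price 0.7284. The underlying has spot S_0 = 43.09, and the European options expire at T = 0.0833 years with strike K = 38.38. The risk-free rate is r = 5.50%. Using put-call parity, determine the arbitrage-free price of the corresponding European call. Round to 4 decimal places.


Put-call parity: C - P = S_0 * exp(-qT) - K * exp(-rT).
S_0 * exp(-qT) = 43.0900 * 1.00000000 = 43.09000000
K * exp(-rT) = 38.3800 * 0.99542898 = 38.20456422
C = P + S*exp(-qT) - K*exp(-rT)
C = 0.7284 + 43.09000000 - 38.20456422 = 5.6138

Answer: Call price = 5.6138


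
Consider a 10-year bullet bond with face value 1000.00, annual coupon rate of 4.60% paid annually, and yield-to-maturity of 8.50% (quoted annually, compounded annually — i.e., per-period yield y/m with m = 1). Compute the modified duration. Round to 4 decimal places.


Answer: Modified duration = 7.2855

Derivation:
Coupon per period c = face * coupon_rate / m = 46.000000
Periods per year m = 1; per-period yield y/m = 0.085000
Number of cashflows N = 10
Cashflows (t years, CF_t, discount factor 1/(1+y/m)^(m*t), PV):
  t = 1.0000: CF_t = 46.000000, DF = 0.921659, PV = 42.396313
  t = 2.0000: CF_t = 46.000000, DF = 0.849455, PV = 39.074943
  t = 3.0000: CF_t = 46.000000, DF = 0.782908, PV = 36.013773
  t = 4.0000: CF_t = 46.000000, DF = 0.721574, PV = 33.192417
  t = 5.0000: CF_t = 46.000000, DF = 0.665045, PV = 30.592089
  t = 6.0000: CF_t = 46.000000, DF = 0.612945, PV = 28.195474
  t = 7.0000: CF_t = 46.000000, DF = 0.564926, PV = 25.986612
  t = 8.0000: CF_t = 46.000000, DF = 0.520669, PV = 23.950795
  t = 9.0000: CF_t = 46.000000, DF = 0.479880, PV = 22.074465
  t = 10.0000: CF_t = 1046.000000, DF = 0.442285, PV = 462.630544
Price P = sum_t PV_t = 744.107426
First compute Macaulay numerator sum_t t * PV_t:
  t * PV_t at t = 1.0000: 42.396313
  t * PV_t at t = 2.0000: 78.149886
  t * PV_t at t = 3.0000: 108.041318
  t * PV_t at t = 4.0000: 132.769668
  t * PV_t at t = 5.0000: 152.960447
  t * PV_t at t = 6.0000: 169.172845
  t * PV_t at t = 7.0000: 181.906285
  t * PV_t at t = 8.0000: 191.606357
  t * PV_t at t = 9.0000: 198.670186
  t * PV_t at t = 10.0000: 4626.305441
Macaulay duration D = 5881.978747 / 744.107426 = 7.904744
Modified duration = D / (1 + y/m) = 7.904744 / (1 + 0.085000) = 7.285478


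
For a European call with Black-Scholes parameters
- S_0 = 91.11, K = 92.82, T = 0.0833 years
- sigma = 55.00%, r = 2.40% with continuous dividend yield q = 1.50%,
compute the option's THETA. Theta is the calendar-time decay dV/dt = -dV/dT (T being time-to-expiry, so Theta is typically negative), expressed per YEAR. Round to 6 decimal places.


Answer: Theta = -34.848638

Derivation:
d1 = -0.0330462102; d2 = -0.1917857768
phi(d1) = 0.3987245070; exp(-qT) = 0.9987512803; exp(-rT) = 0.9980027971
Theta = -S*exp(-qT)*phi(d1)*sigma/(2*sqrt(T)) - r*K*exp(-rT)*N(d2) + q*S*exp(-qT)*N(d1)
N(d1) = 0.4868188687; N(d2) = 0.4239550063; sqrt(T) = 0.2886173938
Term 1 = -91.1100 * 0.9987512803 * 0.3987245070 * 0.5500 / (2 * 0.2886173938) = -34.5705682713
Term 2 = -0.0240 * 92.8200 * 0.9980027971 * 0.4239550063 = -0.9425498579
Term 3 = 0.0150 * 91.1100 * 0.9987512803 * 0.4868188687 = 0.6644802199
Theta = -34.5705682713 + (-0.9425498579) + (0.6644802199) = -34.848638


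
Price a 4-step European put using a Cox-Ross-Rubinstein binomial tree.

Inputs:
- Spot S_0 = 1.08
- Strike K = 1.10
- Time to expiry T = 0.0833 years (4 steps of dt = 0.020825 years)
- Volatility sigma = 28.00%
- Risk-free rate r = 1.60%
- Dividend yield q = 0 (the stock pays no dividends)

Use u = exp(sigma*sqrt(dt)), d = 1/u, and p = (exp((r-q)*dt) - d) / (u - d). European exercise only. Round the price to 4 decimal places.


dt = T/N = 0.020825
u = exp(sigma*sqrt(dt)) = 1.041234; d = 1/u = 0.960399
p = (exp((r-q)*dt) - d) / (u - d) = 0.494022
Discount per step: exp(-r*dt) = 0.999667
Stock lattice S(k, i) with i counting down-moves:
  k=0: S(0,0) = 1.0800
  k=1: S(1,0) = 1.1245; S(1,1) = 1.0372
  k=2: S(2,0) = 1.1709; S(2,1) = 1.0800; S(2,2) = 0.9962
  k=3: S(3,0) = 1.2192; S(3,1) = 1.1245; S(3,2) = 1.0372; S(3,3) = 0.9567
  k=4: S(4,0) = 1.2695; S(4,1) = 1.1709; S(4,2) = 1.0800; S(4,3) = 0.9962; S(4,4) = 0.9188
Terminal payoffs V(N, i) = max(K - S_T, 0):
  V(4,0) = 0.000000; V(4,1) = 0.000000; V(4,2) = 0.020000; V(4,3) = 0.103844; V(4,4) = 0.181180
Backward induction: V(k, i) = exp(-r*dt) * [p * V(k+1, i) + (1-p) * V(k+1, i+1)].
  V(3,0) = exp(-r*dt) * [p*0.000000 + (1-p)*0.000000] = 0.000000
  V(3,1) = exp(-r*dt) * [p*0.000000 + (1-p)*0.020000] = 0.010116
  V(3,2) = exp(-r*dt) * [p*0.020000 + (1-p)*0.103844] = 0.062403
  V(3,3) = exp(-r*dt) * [p*0.103844 + (1-p)*0.181180] = 0.142927
  V(2,0) = exp(-r*dt) * [p*0.000000 + (1-p)*0.010116] = 0.005117
  V(2,1) = exp(-r*dt) * [p*0.010116 + (1-p)*0.062403] = 0.036560
  V(2,2) = exp(-r*dt) * [p*0.062403 + (1-p)*0.142927] = 0.103112
  V(1,0) = exp(-r*dt) * [p*0.005117 + (1-p)*0.036560] = 0.021019
  V(1,1) = exp(-r*dt) * [p*0.036560 + (1-p)*0.103112] = 0.070210
  V(0,0) = exp(-r*dt) * [p*0.021019 + (1-p)*0.070210] = 0.045893

Answer: Price = V(0,0) = 0.0459


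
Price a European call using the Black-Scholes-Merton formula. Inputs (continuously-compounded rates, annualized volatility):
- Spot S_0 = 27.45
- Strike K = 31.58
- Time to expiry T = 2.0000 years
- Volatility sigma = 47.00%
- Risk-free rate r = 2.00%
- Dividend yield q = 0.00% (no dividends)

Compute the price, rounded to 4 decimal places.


Answer: Price = 6.1598

Derivation:
d1 = (ln(S/K) + (r - q + 0.5*sigma^2) * T) / (sigma * sqrt(T)) = 0.18165447
d2 = d1 - sigma * sqrt(T) = -0.48302591
exp(-rT) = 0.96078944; exp(-qT) = 1.00000000
C = S_0 * exp(-qT) * N(d1) - K * exp(-rT) * N(d2)
N(d1) = 0.57207305; N(d2) = 0.31453867
C = 27.4500 * 1.00000000 * 0.57207305 - 31.5800 * 0.96078944 * 0.31453867 = 6.1598


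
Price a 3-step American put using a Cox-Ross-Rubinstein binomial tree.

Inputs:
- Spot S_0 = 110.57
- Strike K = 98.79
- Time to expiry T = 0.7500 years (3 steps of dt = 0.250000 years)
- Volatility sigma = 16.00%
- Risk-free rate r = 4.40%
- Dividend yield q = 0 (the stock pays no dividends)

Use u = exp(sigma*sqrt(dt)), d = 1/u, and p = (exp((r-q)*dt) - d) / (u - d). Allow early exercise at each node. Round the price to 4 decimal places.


dt = T/N = 0.250000
u = exp(sigma*sqrt(dt)) = 1.083287; d = 1/u = 0.923116
p = (exp((r-q)*dt) - d) / (u - d) = 0.549066
Discount per step: exp(-r*dt) = 0.989060
Stock lattice S(k, i) with i counting down-moves:
  k=0: S(0,0) = 110.5700
  k=1: S(1,0) = 119.7791; S(1,1) = 102.0690
  k=2: S(2,0) = 129.7551; S(2,1) = 110.5700; S(2,2) = 94.2215
  k=3: S(3,0) = 140.5620; S(3,1) = 119.7791; S(3,2) = 102.0690; S(3,3) = 86.9774
Terminal payoffs V(N, i) = max(K - S_T, 0):
  V(3,0) = 0.000000; V(3,1) = 0.000000; V(3,2) = 0.000000; V(3,3) = 11.812557
Backward induction: V(k, i) = exp(-r*dt) * [p * V(k+1, i) + (1-p) * V(k+1, i+1)]; then take max(V_cont, immediate exercise) for American.
  V(2,0) = exp(-r*dt) * [p*0.000000 + (1-p)*0.000000] = 0.000000; exercise = 0.000000; V(2,0) = max -> 0.000000
  V(2,1) = exp(-r*dt) * [p*0.000000 + (1-p)*0.000000] = 0.000000; exercise = 0.000000; V(2,1) = max -> 0.000000
  V(2,2) = exp(-r*dt) * [p*0.000000 + (1-p)*11.812557] = 5.268406; exercise = 4.568461; V(2,2) = max -> 5.268406
  V(1,0) = exp(-r*dt) * [p*0.000000 + (1-p)*0.000000] = 0.000000; exercise = 0.000000; V(1,0) = max -> 0.000000
  V(1,1) = exp(-r*dt) * [p*0.000000 + (1-p)*5.268406] = 2.349711; exercise = 0.000000; V(1,1) = max -> 2.349711
  V(0,0) = exp(-r*dt) * [p*0.000000 + (1-p)*2.349711] = 1.047972; exercise = 0.000000; V(0,0) = max -> 1.047972

Answer: Price = V(0,0) = 1.0480


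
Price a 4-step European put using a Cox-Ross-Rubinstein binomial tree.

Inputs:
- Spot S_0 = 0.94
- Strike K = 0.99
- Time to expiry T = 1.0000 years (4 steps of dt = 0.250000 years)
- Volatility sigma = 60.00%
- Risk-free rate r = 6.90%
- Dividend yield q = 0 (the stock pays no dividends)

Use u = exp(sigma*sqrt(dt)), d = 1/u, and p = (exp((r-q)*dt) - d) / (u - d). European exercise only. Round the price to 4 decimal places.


dt = T/N = 0.250000
u = exp(sigma*sqrt(dt)) = 1.349859; d = 1/u = 0.740818
p = (exp((r-q)*dt) - d) / (u - d) = 0.454126
Discount per step: exp(-r*dt) = 0.982898
Stock lattice S(k, i) with i counting down-moves:
  k=0: S(0,0) = 0.9400
  k=1: S(1,0) = 1.2689; S(1,1) = 0.6964
  k=2: S(2,0) = 1.7128; S(2,1) = 0.9400; S(2,2) = 0.5159
  k=3: S(3,0) = 2.3120; S(3,1) = 1.2689; S(3,2) = 0.6964; S(3,3) = 0.3822
  k=4: S(4,0) = 3.1209; S(4,1) = 1.7128; S(4,2) = 0.9400; S(4,3) = 0.5159; S(4,4) = 0.2831
Terminal payoffs V(N, i) = max(K - S_T, 0):
  V(4,0) = 0.000000; V(4,1) = 0.000000; V(4,2) = 0.050000; V(4,3) = 0.474117; V(4,4) = 0.706877
Backward induction: V(k, i) = exp(-r*dt) * [p * V(k+1, i) + (1-p) * V(k+1, i+1)].
  V(3,0) = exp(-r*dt) * [p*0.000000 + (1-p)*0.000000] = 0.000000
  V(3,1) = exp(-r*dt) * [p*0.000000 + (1-p)*0.050000] = 0.026827
  V(3,2) = exp(-r*dt) * [p*0.050000 + (1-p)*0.474117] = 0.276700
  V(3,3) = exp(-r*dt) * [p*0.474117 + (1-p)*0.706877] = 0.590893
  V(2,0) = exp(-r*dt) * [p*0.000000 + (1-p)*0.026827] = 0.014394
  V(2,1) = exp(-r*dt) * [p*0.026827 + (1-p)*0.276700] = 0.160434
  V(2,2) = exp(-r*dt) * [p*0.276700 + (1-p)*0.590893] = 0.440545
  V(1,0) = exp(-r*dt) * [p*0.014394 + (1-p)*0.160434] = 0.092504
  V(1,1) = exp(-r*dt) * [p*0.160434 + (1-p)*0.440545] = 0.307980
  V(0,0) = exp(-r*dt) * [p*0.092504 + (1-p)*0.307980] = 0.206533

Answer: Price = V(0,0) = 0.2065


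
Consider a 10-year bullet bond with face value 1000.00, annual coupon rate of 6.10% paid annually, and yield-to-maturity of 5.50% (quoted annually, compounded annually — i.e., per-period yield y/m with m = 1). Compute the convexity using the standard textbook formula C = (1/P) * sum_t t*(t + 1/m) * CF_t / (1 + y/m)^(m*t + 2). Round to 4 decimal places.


Coupon per period c = face * coupon_rate / m = 61.000000
Periods per year m = 1; per-period yield y/m = 0.055000
Number of cashflows N = 10
Cashflows (t years, CF_t, discount factor 1/(1+y/m)^(m*t), PV):
  t = 1.0000: CF_t = 61.000000, DF = 0.947867, PV = 57.819905
  t = 2.0000: CF_t = 61.000000, DF = 0.898452, PV = 54.805597
  t = 3.0000: CF_t = 61.000000, DF = 0.851614, PV = 51.948434
  t = 4.0000: CF_t = 61.000000, DF = 0.807217, PV = 49.240221
  t = 5.0000: CF_t = 61.000000, DF = 0.765134, PV = 46.673196
  t = 6.0000: CF_t = 61.000000, DF = 0.725246, PV = 44.239996
  t = 7.0000: CF_t = 61.000000, DF = 0.687437, PV = 41.933645
  t = 8.0000: CF_t = 61.000000, DF = 0.651599, PV = 39.747531
  t = 9.0000: CF_t = 61.000000, DF = 0.617629, PV = 37.675385
  t = 10.0000: CF_t = 1061.000000, DF = 0.585431, PV = 621.141845
Price P = sum_t PV_t = 1045.225755
Convexity numerator sum_t t*(t + 1/m) * CF_t / (1+y/m)^(m*t + 2):
  t = 1.0000: term = 103.896867
  t = 2.0000: term = 295.441328
  t = 3.0000: term = 560.078347
  t = 4.0000: term = 884.799916
  t = 5.0000: term = 1258.009360
  t = 6.0000: term = 1669.396307
  t = 7.0000: term = 2109.821557
  t = 8.0000: term = 2571.211105
  t = 9.0000: term = 3046.458655
  t = 10.0000: term = 61387.303003
Convexity = (1/P) * sum = 73886.416444 / 1045.225755 = 70.689433

Answer: Convexity = 70.6894


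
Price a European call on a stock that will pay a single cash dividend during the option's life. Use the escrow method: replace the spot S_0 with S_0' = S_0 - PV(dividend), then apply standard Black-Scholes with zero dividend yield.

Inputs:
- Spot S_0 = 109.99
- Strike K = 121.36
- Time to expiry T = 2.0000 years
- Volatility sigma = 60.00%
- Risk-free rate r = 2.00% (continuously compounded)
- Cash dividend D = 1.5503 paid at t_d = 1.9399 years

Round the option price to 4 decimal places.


Answer: Price = 33.0609

Derivation:
PV(D) = D * exp(-r * t_d) = 1.5503 * 0.96194500 = 1.49130334
S_0' = S_0 - PV(D) = 109.9900 - 1.49130334 = 108.49869666
d1 = (ln(S_0'/K) + (r + sigma^2/2)*T) / (sigma*sqrt(T)) = 0.33938394
d2 = d1 - sigma*sqrt(T) = -0.50914419
exp(-rT) = 0.96078944
N(d1) = 0.63283974; N(d2) = 0.30532558
C = S_0' * N(d1) - K * exp(-rT) * N(d2) = 108.49869666 * 0.63283974 - 121.3600 * 0.96078944 * 0.30532558 = 33.0609


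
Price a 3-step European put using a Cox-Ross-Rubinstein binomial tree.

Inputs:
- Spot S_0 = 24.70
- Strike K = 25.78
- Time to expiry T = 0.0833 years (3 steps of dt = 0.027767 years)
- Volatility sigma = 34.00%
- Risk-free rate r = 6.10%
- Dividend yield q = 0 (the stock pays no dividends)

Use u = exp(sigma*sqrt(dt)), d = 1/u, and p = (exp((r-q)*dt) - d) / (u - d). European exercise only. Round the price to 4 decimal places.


dt = T/N = 0.027767
u = exp(sigma*sqrt(dt)) = 1.058291; d = 1/u = 0.944920
p = (exp((r-q)*dt) - d) / (u - d) = 0.500793
Discount per step: exp(-r*dt) = 0.998308
Stock lattice S(k, i) with i counting down-moves:
  k=0: S(0,0) = 24.7000
  k=1: S(1,0) = 26.1398; S(1,1) = 23.3395
  k=2: S(2,0) = 27.6635; S(2,1) = 24.7000; S(2,2) = 22.0540
  k=3: S(3,0) = 29.2760; S(3,1) = 26.1398; S(3,2) = 23.3395; S(3,3) = 20.8392
Terminal payoffs V(N, i) = max(K - S_T, 0):
  V(3,0) = 0.000000; V(3,1) = 0.000000; V(3,2) = 2.440483; V(3,3) = 4.940770
Backward induction: V(k, i) = exp(-r*dt) * [p * V(k+1, i) + (1-p) * V(k+1, i+1)].
  V(2,0) = exp(-r*dt) * [p*0.000000 + (1-p)*0.000000] = 0.000000
  V(2,1) = exp(-r*dt) * [p*0.000000 + (1-p)*2.440483] = 1.216246
  V(2,2) = exp(-r*dt) * [p*2.440483 + (1-p)*4.940770] = 3.682403
  V(1,0) = exp(-r*dt) * [p*0.000000 + (1-p)*1.216246] = 0.606131
  V(1,1) = exp(-r*dt) * [p*1.216246 + (1-p)*3.682403] = 2.443228
  V(0,0) = exp(-r*dt) * [p*0.606131 + (1-p)*2.443228] = 1.520646

Answer: Price = V(0,0) = 1.5206


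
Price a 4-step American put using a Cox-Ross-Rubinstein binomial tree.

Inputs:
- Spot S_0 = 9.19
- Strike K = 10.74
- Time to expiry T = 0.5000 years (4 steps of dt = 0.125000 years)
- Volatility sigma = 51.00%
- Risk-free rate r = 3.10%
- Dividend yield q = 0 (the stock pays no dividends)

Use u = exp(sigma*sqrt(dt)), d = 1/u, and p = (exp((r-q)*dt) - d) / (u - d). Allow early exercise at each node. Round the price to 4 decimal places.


Answer: Price = V(0,0) = 2.3163

Derivation:
dt = T/N = 0.125000
u = exp(sigma*sqrt(dt)) = 1.197591; d = 1/u = 0.835009
p = (exp((r-q)*dt) - d) / (u - d) = 0.465752
Discount per step: exp(-r*dt) = 0.996132
Stock lattice S(k, i) with i counting down-moves:
  k=0: S(0,0) = 9.1900
  k=1: S(1,0) = 11.0059; S(1,1) = 7.6737
  k=2: S(2,0) = 13.1805; S(2,1) = 9.1900; S(2,2) = 6.4076
  k=3: S(3,0) = 15.7849; S(3,1) = 11.0059; S(3,2) = 7.6737; S(3,3) = 5.3504
  k=4: S(4,0) = 18.9038; S(4,1) = 13.1805; S(4,2) = 9.1900; S(4,3) = 6.4076; S(4,4) = 4.4677
Terminal payoffs V(N, i) = max(K - S_T, 0):
  V(4,0) = 0.000000; V(4,1) = 0.000000; V(4,2) = 1.550000; V(4,3) = 4.332357; V(4,4) = 6.272330
Backward induction: V(k, i) = exp(-r*dt) * [p * V(k+1, i) + (1-p) * V(k+1, i+1)]; then take max(V_cont, immediate exercise) for American.
  V(3,0) = exp(-r*dt) * [p*0.000000 + (1-p)*0.000000] = 0.000000; exercise = 0.000000; V(3,0) = max -> 0.000000
  V(3,1) = exp(-r*dt) * [p*0.000000 + (1-p)*1.550000] = 0.824882; exercise = 0.000000; V(3,1) = max -> 0.824882
  V(3,2) = exp(-r*dt) * [p*1.550000 + (1-p)*4.332357] = 3.024726; exercise = 3.066263; V(3,2) = max -> 3.066263
  V(3,3) = exp(-r*dt) * [p*4.332357 + (1-p)*6.272330] = 5.348021; exercise = 5.389558; V(3,3) = max -> 5.389558
  V(2,0) = exp(-r*dt) * [p*0.000000 + (1-p)*0.824882] = 0.438988; exercise = 0.000000; V(2,0) = max -> 0.438988
  V(2,1) = exp(-r*dt) * [p*0.824882 + (1-p)*3.066263] = 2.014515; exercise = 1.550000; V(2,1) = max -> 2.014515
  V(2,2) = exp(-r*dt) * [p*3.066263 + (1-p)*5.389558] = 4.290820; exercise = 4.332357; V(2,2) = max -> 4.332357
  V(1,0) = exp(-r*dt) * [p*0.438988 + (1-p)*2.014515] = 1.275757; exercise = 0.000000; V(1,0) = max -> 1.275757
  V(1,1) = exp(-r*dt) * [p*2.014515 + (1-p)*4.332357] = 3.240238; exercise = 3.066263; V(1,1) = max -> 3.240238
  V(0,0) = exp(-r*dt) * [p*1.275757 + (1-p)*3.240238] = 2.316285; exercise = 1.550000; V(0,0) = max -> 2.316285


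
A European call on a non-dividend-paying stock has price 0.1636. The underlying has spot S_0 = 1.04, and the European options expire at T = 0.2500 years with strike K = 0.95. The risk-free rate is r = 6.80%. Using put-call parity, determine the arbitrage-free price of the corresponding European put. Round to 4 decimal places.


Put-call parity: C - P = S_0 * exp(-qT) - K * exp(-rT).
S_0 * exp(-qT) = 1.0400 * 1.00000000 = 1.04000000
K * exp(-rT) = 0.9500 * 0.98314368 = 0.93398650
P = C - S*exp(-qT) + K*exp(-rT)
P = 0.1636 - 1.04000000 + 0.93398650 = 0.0576

Answer: Put price = 0.0576


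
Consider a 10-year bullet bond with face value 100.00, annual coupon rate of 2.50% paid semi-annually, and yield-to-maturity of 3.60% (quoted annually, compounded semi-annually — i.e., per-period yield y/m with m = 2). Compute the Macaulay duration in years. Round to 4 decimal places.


Coupon per period c = face * coupon_rate / m = 1.250000
Periods per year m = 2; per-period yield y/m = 0.018000
Number of cashflows N = 20
Cashflows (t years, CF_t, discount factor 1/(1+y/m)^(m*t), PV):
  t = 0.5000: CF_t = 1.250000, DF = 0.982318, PV = 1.227898
  t = 1.0000: CF_t = 1.250000, DF = 0.964949, PV = 1.206186
  t = 1.5000: CF_t = 1.250000, DF = 0.947887, PV = 1.184859
  t = 2.0000: CF_t = 1.250000, DF = 0.931127, PV = 1.163909
  t = 2.5000: CF_t = 1.250000, DF = 0.914663, PV = 1.143329
  t = 3.0000: CF_t = 1.250000, DF = 0.898490, PV = 1.123113
  t = 3.5000: CF_t = 1.250000, DF = 0.882603, PV = 1.103254
  t = 4.0000: CF_t = 1.250000, DF = 0.866997, PV = 1.083747
  t = 4.5000: CF_t = 1.250000, DF = 0.851667, PV = 1.064584
  t = 5.0000: CF_t = 1.250000, DF = 0.836608, PV = 1.045760
  t = 5.5000: CF_t = 1.250000, DF = 0.821816, PV = 1.027270
  t = 6.0000: CF_t = 1.250000, DF = 0.807285, PV = 1.009106
  t = 6.5000: CF_t = 1.250000, DF = 0.793010, PV = 0.991263
  t = 7.0000: CF_t = 1.250000, DF = 0.778989, PV = 0.973736
  t = 7.5000: CF_t = 1.250000, DF = 0.765215, PV = 0.956518
  t = 8.0000: CF_t = 1.250000, DF = 0.751684, PV = 0.939606
  t = 8.5000: CF_t = 1.250000, DF = 0.738393, PV = 0.922992
  t = 9.0000: CF_t = 1.250000, DF = 0.725337, PV = 0.906672
  t = 9.5000: CF_t = 1.250000, DF = 0.712512, PV = 0.890640
  t = 10.0000: CF_t = 101.250000, DF = 0.699914, PV = 70.866253
Price P = sum_t PV_t = 90.830694
Macaulay numerator sum_t t * PV_t:
  t * PV_t at t = 0.5000: 0.613949
  t * PV_t at t = 1.0000: 1.206186
  t * PV_t at t = 1.5000: 1.777289
  t * PV_t at t = 2.0000: 2.327817
  t * PV_t at t = 2.5000: 2.858322
  t * PV_t at t = 3.0000: 3.369338
  t * PV_t at t = 3.5000: 3.861390
  t * PV_t at t = 4.0000: 4.334987
  t * PV_t at t = 4.5000: 4.790629
  t * PV_t at t = 5.0000: 5.228802
  t * PV_t at t = 5.5000: 5.649983
  t * PV_t at t = 6.0000: 6.054634
  t * PV_t at t = 6.5000: 6.443210
  t * PV_t at t = 7.0000: 6.816150
  t * PV_t at t = 7.5000: 7.173888
  t * PV_t at t = 8.0000: 7.516844
  t * PV_t at t = 8.5000: 7.845429
  t * PV_t at t = 9.0000: 8.160044
  t * PV_t at t = 9.5000: 8.461081
  t * PV_t at t = 10.0000: 708.662532
Macaulay duration D = (sum_t t * PV_t) / P = 803.152506 / 90.830694 = 8.842303

Answer: Macaulay duration = 8.8423 years


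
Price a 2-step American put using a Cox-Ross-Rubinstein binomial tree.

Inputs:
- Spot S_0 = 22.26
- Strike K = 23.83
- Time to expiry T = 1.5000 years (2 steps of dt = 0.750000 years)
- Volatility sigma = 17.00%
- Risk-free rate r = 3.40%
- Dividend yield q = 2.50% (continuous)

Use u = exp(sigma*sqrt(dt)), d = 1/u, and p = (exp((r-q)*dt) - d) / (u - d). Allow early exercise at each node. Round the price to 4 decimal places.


Answer: Price = V(0,0) = 2.6855

Derivation:
dt = T/N = 0.750000
u = exp(sigma*sqrt(dt)) = 1.158614; d = 1/u = 0.863100
p = (exp((r-q)*dt) - d) / (u - d) = 0.486179
Discount per step: exp(-r*dt) = 0.974822
Stock lattice S(k, i) with i counting down-moves:
  k=0: S(0,0) = 22.2600
  k=1: S(1,0) = 25.7907; S(1,1) = 19.2126
  k=2: S(2,0) = 29.8815; S(2,1) = 22.2600; S(2,2) = 16.5824
Terminal payoffs V(N, i) = max(K - S_T, 0):
  V(2,0) = 0.000000; V(2,1) = 1.570000; V(2,2) = 7.247586
Backward induction: V(k, i) = exp(-r*dt) * [p * V(k+1, i) + (1-p) * V(k+1, i+1)]; then take max(V_cont, immediate exercise) for American.
  V(1,0) = exp(-r*dt) * [p*0.000000 + (1-p)*1.570000] = 0.786388; exercise = 0.000000; V(1,0) = max -> 0.786388
  V(1,1) = exp(-r*dt) * [p*1.570000 + (1-p)*7.247586] = 4.374284; exercise = 4.617386; V(1,1) = max -> 4.617386
  V(0,0) = exp(-r*dt) * [p*0.786388 + (1-p)*4.617386] = 2.685475; exercise = 1.570000; V(0,0) = max -> 2.685475


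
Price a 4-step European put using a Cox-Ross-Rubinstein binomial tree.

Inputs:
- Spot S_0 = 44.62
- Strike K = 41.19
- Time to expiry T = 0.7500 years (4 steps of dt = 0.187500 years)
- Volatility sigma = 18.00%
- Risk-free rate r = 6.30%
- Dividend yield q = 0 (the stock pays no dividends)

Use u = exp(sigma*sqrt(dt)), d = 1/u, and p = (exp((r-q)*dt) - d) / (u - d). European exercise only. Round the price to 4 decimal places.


dt = T/N = 0.187500
u = exp(sigma*sqrt(dt)) = 1.081060; d = 1/u = 0.925018
p = (exp((r-q)*dt) - d) / (u - d) = 0.556674
Discount per step: exp(-r*dt) = 0.988257
Stock lattice S(k, i) with i counting down-moves:
  k=0: S(0,0) = 44.6200
  k=1: S(1,0) = 48.2369; S(1,1) = 41.2743
  k=2: S(2,0) = 52.1470; S(2,1) = 44.6200; S(2,2) = 38.1795
  k=3: S(3,0) = 56.3741; S(3,1) = 48.2369; S(3,2) = 41.2743; S(3,3) = 35.3167
  k=4: S(4,0) = 60.9438; S(4,1) = 52.1470; S(4,2) = 44.6200; S(4,3) = 38.1795; S(4,4) = 32.6686
Terminal payoffs V(N, i) = max(K - S_T, 0):
  V(4,0) = 0.000000; V(4,1) = 0.000000; V(4,2) = 0.000000; V(4,3) = 3.010542; V(4,4) = 8.521443
Backward induction: V(k, i) = exp(-r*dt) * [p * V(k+1, i) + (1-p) * V(k+1, i+1)].
  V(3,0) = exp(-r*dt) * [p*0.000000 + (1-p)*0.000000] = 0.000000
  V(3,1) = exp(-r*dt) * [p*0.000000 + (1-p)*0.000000] = 0.000000
  V(3,2) = exp(-r*dt) * [p*0.000000 + (1-p)*3.010542] = 1.318980
  V(3,3) = exp(-r*dt) * [p*3.010542 + (1-p)*8.521443] = 5.389627
  V(2,0) = exp(-r*dt) * [p*0.000000 + (1-p)*0.000000] = 0.000000
  V(2,1) = exp(-r*dt) * [p*0.000000 + (1-p)*1.318980] = 0.577872
  V(2,2) = exp(-r*dt) * [p*1.318980 + (1-p)*5.389627] = 3.086924
  V(1,0) = exp(-r*dt) * [p*0.000000 + (1-p)*0.577872] = 0.253177
  V(1,1) = exp(-r*dt) * [p*0.577872 + (1-p)*3.086924] = 1.670353
  V(0,0) = exp(-r*dt) * [p*0.253177 + (1-p)*1.670353] = 0.871098

Answer: Price = V(0,0) = 0.8711


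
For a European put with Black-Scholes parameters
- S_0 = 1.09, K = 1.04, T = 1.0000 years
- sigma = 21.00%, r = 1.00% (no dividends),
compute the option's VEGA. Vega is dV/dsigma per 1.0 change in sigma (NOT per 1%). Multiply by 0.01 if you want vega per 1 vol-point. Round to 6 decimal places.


Answer: Vega = 0.405136

Derivation:
d1 = 0.3762237290; d2 = 0.1662237290
phi(d1) = 0.3716842110; exp(-qT) = 1.0000000000; exp(-rT) = 0.9900498337
Vega = S * exp(-qT) * phi(d1) * sqrt(T) = 1.0900 * 1.0000000000 * 0.3716842110 * 1.0000000000 = 0.405136


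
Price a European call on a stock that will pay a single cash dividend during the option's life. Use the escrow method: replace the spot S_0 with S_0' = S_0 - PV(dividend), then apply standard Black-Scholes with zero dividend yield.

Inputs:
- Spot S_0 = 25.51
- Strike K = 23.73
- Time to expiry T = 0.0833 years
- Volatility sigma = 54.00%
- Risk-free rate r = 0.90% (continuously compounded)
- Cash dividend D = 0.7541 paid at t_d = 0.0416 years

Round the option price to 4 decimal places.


PV(D) = D * exp(-r * t_d) = 0.7541 * 0.99962567 = 0.75381772
S_0' = S_0 - PV(D) = 25.5100 - 0.75381772 = 24.75618228
d1 = (ln(S_0'/K) + (r + sigma^2/2)*T) / (sigma*sqrt(T)) = 0.35437160
d2 = d1 - sigma*sqrt(T) = 0.19851821
exp(-rT) = 0.99925058
N(d1) = 0.63846979; N(d2) = 0.57868018
C = S_0' * N(d1) - K * exp(-rT) * N(d2) = 24.75618228 * 0.63846979 - 23.7300 * 0.99925058 * 0.57868018 = 2.0843

Answer: Price = 2.0843


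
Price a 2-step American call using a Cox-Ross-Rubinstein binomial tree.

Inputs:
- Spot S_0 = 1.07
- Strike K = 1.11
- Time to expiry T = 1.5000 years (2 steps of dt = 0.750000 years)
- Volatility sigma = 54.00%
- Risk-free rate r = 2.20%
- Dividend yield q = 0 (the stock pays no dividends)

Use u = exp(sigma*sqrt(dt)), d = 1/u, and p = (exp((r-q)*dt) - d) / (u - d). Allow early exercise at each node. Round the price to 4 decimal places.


Answer: Price = V(0,0) = 0.2531

Derivation:
dt = T/N = 0.750000
u = exp(sigma*sqrt(dt)) = 1.596245; d = 1/u = 0.626470
p = (exp((r-q)*dt) - d) / (u - d) = 0.402327
Discount per step: exp(-r*dt) = 0.983635
Stock lattice S(k, i) with i counting down-moves:
  k=0: S(0,0) = 1.0700
  k=1: S(1,0) = 1.7080; S(1,1) = 0.6703
  k=2: S(2,0) = 2.7264; S(2,1) = 1.0700; S(2,2) = 0.4199
Terminal payoffs V(N, i) = max(S_T - K, 0):
  V(2,0) = 1.616356; V(2,1) = 0.000000; V(2,2) = 0.000000
Backward induction: V(k, i) = exp(-r*dt) * [p * V(k+1, i) + (1-p) * V(k+1, i+1)]; then take max(V_cont, immediate exercise) for American.
  V(1,0) = exp(-r*dt) * [p*1.616356 + (1-p)*0.000000] = 0.639662; exercise = 0.597982; V(1,0) = max -> 0.639662
  V(1,1) = exp(-r*dt) * [p*0.000000 + (1-p)*0.000000] = 0.000000; exercise = 0.000000; V(1,1) = max -> 0.000000
  V(0,0) = exp(-r*dt) * [p*0.639662 + (1-p)*0.000000] = 0.253142; exercise = 0.000000; V(0,0) = max -> 0.253142


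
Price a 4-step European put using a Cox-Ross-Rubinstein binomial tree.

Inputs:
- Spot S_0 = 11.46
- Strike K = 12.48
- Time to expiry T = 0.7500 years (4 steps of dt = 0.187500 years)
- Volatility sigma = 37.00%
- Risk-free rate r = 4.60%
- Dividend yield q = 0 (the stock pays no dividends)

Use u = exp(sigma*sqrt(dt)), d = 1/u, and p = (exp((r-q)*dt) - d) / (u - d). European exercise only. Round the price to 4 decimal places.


dt = T/N = 0.187500
u = exp(sigma*sqrt(dt)) = 1.173763; d = 1/u = 0.851961
p = (exp((r-q)*dt) - d) / (u - d) = 0.486950
Discount per step: exp(-r*dt) = 0.991412
Stock lattice S(k, i) with i counting down-moves:
  k=0: S(0,0) = 11.4600
  k=1: S(1,0) = 13.4513; S(1,1) = 9.7635
  k=2: S(2,0) = 15.7887; S(2,1) = 11.4600; S(2,2) = 8.3181
  k=3: S(3,0) = 18.5321; S(3,1) = 13.4513; S(3,2) = 9.7635; S(3,3) = 7.0867
  k=4: S(4,0) = 21.7523; S(4,1) = 15.7887; S(4,2) = 11.4600; S(4,3) = 8.3181; S(4,4) = 6.0376
Terminal payoffs V(N, i) = max(K - S_T, 0):
  V(4,0) = 0.000000; V(4,1) = 0.000000; V(4,2) = 1.020000; V(4,3) = 4.161905; V(4,4) = 6.442416
Backward induction: V(k, i) = exp(-r*dt) * [p * V(k+1, i) + (1-p) * V(k+1, i+1)].
  V(3,0) = exp(-r*dt) * [p*0.000000 + (1-p)*0.000000] = 0.000000
  V(3,1) = exp(-r*dt) * [p*0.000000 + (1-p)*1.020000] = 0.518817
  V(3,2) = exp(-r*dt) * [p*1.020000 + (1-p)*4.161905] = 2.609351
  V(3,3) = exp(-r*dt) * [p*4.161905 + (1-p)*6.442416] = 5.286131
  V(2,0) = exp(-r*dt) * [p*0.000000 + (1-p)*0.518817] = 0.263893
  V(2,1) = exp(-r*dt) * [p*0.518817 + (1-p)*2.609351] = 1.577699
  V(2,2) = exp(-r*dt) * [p*2.609351 + (1-p)*5.286131] = 3.948471
  V(1,0) = exp(-r*dt) * [p*0.263893 + (1-p)*1.577699] = 0.929887
  V(1,1) = exp(-r*dt) * [p*1.577699 + (1-p)*3.948471] = 2.770029
  V(0,0) = exp(-r*dt) * [p*0.929887 + (1-p)*2.770029] = 1.857878

Answer: Price = V(0,0) = 1.8579
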